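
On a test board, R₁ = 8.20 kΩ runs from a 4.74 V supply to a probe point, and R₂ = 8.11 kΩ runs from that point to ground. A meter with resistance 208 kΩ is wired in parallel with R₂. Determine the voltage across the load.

V_out ≈ 2.31 V

The load sits in parallel with R₂: R₂‖R_L = (8.11 × 208) / (8.11 + 208) = 7.806 kΩ.
V_out = 4.74 × 7.806 / (8.20 + 7.806) = 4.74 × 7.806/16.01 = 2.31 V.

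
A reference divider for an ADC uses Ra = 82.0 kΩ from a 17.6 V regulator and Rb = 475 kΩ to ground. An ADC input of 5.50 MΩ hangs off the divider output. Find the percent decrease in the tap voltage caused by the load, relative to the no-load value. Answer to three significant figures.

The divider's output (Thévenin) resistance is Ra‖Rb = 69.93 kΩ.
Fractional drop under load = R_th/(R_th + R_L) = 69.93 / (69.93 + 5500) = 0.01255.
So the output falls by 1.26 %.

1.26 %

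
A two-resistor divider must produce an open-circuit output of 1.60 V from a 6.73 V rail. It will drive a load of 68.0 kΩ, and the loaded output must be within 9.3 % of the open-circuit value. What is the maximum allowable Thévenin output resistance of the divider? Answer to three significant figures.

R_th ≤ 6.97 kΩ

Loading drop = R_th/(R_th + R_L) ≤ 0.0930, so R_th ≤ R_L · ε/(1−ε) = 68.0 kΩ × 0.0930/0.9070 = 6.97 kΩ.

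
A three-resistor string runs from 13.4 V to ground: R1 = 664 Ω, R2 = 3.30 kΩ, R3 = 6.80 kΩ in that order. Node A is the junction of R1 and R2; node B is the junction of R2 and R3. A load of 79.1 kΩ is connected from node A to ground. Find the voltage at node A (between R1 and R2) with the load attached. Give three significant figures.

Below node A the series string R2+R3 = 10100 Ω sits in parallel with the 79100 Ω load: 8956 Ω.
V_A = 13.4 × 8956/(664 + 8956) = 12.5 V.

V ≈ 12.5 V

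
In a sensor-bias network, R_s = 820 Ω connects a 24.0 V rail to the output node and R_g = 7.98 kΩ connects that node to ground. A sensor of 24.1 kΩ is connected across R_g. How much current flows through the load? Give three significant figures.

R_g‖R_L = 5995 Ω; V_out = 24.0 × 5995/6815 = 21.11 V.
I_L = V_out / R_L = 21.11 / 24.1 kΩ = 0.876 mA.

I_L ≈ 0.876 mA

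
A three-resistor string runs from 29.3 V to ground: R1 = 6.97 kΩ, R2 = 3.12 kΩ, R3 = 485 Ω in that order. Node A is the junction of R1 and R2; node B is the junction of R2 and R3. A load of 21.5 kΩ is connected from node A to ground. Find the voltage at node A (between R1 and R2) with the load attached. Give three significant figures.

Below node A the series string R2+R3 = 3605 Ω sits in parallel with the 21500 Ω load: 3087 Ω.
V_A = 29.3 × 3087/(6970 + 3087) = 8.99 V.

V ≈ 8.99 V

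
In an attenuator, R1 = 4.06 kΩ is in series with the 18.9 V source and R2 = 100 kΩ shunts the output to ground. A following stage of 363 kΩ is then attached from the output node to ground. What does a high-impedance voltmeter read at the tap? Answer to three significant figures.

V_out ≈ 18.0 V

The load sits in parallel with R2: R2‖R_L = (100 × 363) / (100 + 363) = 78.40 kΩ.
V_out = 18.9 × 78.40 / (4.06 + 78.40) = 18.9 × 78.40/82.46 = 18.0 V.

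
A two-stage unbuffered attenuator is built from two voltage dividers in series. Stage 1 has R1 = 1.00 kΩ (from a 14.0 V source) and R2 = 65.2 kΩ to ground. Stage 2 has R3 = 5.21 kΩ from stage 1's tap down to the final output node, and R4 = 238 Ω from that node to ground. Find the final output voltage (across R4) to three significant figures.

V_out ≈ 0.510 V

Stage 2 presents R3+R4 = 5448 Ω as a load on stage 1's tap.
Stage 1's lower leg becomes R2‖(R3+R4) = 5028 Ω, so V_mid = 14.0 × 5028/6028 = 11.68 V.
Stage 2 is itself unloaded: V_out = V_mid × R4/(R3+R4) = 11.68 × 238/5448 = 0.510 V.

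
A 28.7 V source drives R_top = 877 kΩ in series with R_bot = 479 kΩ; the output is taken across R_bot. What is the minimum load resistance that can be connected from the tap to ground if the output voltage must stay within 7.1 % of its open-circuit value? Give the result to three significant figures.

Output resistance R_th = R_top‖R_bot = (877 × 479)/1356 = 309.8 kΩ.
The fractional drop is R_th/(R_th + R_L); requiring this ≤ 0.0710 gives R_L ≥ R_th(1/0.0710 − 1) = 309.8 × 13.08 = 4.05 MΩ.

R_L(min) ≈ 4.05 MΩ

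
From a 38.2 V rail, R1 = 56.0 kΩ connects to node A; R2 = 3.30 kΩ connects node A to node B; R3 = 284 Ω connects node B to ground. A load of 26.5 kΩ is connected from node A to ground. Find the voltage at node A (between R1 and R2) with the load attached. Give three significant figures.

V ≈ 2.04 V

Below node A the series string R2+R3 = 3584 Ω sits in parallel with the 26500 Ω load: 3157 Ω.
V_A = 38.2 × 3157/(56000 + 3157) = 2.04 V.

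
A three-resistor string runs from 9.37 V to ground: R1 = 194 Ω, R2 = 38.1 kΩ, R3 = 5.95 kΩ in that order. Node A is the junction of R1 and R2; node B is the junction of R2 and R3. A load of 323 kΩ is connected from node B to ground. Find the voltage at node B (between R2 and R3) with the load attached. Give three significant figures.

V ≈ 1.24 V

At node B, R3 is in parallel with the load: R3‖R_L = 5842 Ω.
Below node A the resistance is R2 + (R3‖R_L) = 43940 Ω, so V_A = 9.37 × 43940/44140 = 9.329 V.
Then V_B = V_A × (R3‖R_L)/(R2 + R3‖R_L) = 9.329 × 5842/43940 = 1.24 V.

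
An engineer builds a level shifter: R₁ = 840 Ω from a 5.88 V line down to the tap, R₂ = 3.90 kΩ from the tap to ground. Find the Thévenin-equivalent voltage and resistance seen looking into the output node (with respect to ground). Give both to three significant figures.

V_th = 4.84 V, R_th = 691 Ω

V_th is the open-circuit tap voltage: 5.88 × 3900/(840 + 3900) = 4.84 V.
With the supply zeroed, R₁ and R₂ appear in parallel from the tap: R_th = R₁‖R₂ = (840 × 3900)/4740 = 691 Ω.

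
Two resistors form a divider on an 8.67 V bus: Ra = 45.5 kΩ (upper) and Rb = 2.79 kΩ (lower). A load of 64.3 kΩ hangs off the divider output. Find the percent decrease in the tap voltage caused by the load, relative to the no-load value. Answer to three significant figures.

3.93 %

The divider's output (Thévenin) resistance is Ra‖Rb = 2.629 kΩ.
Fractional drop under load = R_th/(R_th + R_L) = 2.629 / (2.629 + 64.3) = 0.03928.
So the output falls by 3.93 %.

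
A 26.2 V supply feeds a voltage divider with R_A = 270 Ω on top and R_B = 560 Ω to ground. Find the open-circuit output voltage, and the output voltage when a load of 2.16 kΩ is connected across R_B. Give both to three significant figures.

Open-circuit: V = 26.2 × 560/(270 + 560) = 17.7 V.
With the load, R_B becomes R_B‖R_L = 444.7 Ω, so V = 26.2 × 444.7/714.7 = 16.3 V.

Unloaded: 17.7 V; loaded: 16.3 V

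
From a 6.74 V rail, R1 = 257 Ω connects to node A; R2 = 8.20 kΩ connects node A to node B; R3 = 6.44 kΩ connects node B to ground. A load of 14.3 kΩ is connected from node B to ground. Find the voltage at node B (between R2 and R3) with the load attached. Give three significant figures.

At node B, R3 is in parallel with the load: R3‖R_L = 4440 Ω.
Below node A the resistance is R2 + (R3‖R_L) = 12640 Ω, so V_A = 6.74 × 12640/12900 = 6.606 V.
Then V_B = V_A × (R3‖R_L)/(R2 + R3‖R_L) = 6.606 × 4440/12640 = 2.32 V.

V ≈ 2.32 V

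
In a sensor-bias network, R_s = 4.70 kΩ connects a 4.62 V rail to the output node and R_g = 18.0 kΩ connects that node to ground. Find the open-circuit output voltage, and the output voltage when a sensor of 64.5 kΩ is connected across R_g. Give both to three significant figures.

Open-circuit: V = 4.62 × 18.0/(4.70 + 18.0) = 3.66 V.
With the load, R_g becomes R_g‖R_L = 14.07 kΩ, so V = 4.62 × 14.07/18.77 = 3.46 V.

Unloaded: 3.66 V; loaded: 3.46 V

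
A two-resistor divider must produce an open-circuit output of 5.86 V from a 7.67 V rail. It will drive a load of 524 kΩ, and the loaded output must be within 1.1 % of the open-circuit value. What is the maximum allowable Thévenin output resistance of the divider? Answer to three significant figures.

Loading drop = R_th/(R_th + R_L) ≤ 0.0110, so R_th ≤ R_L · ε/(1−ε) = 524 kΩ × 0.0110/0.9890 = 5.83 kΩ.

R_th ≤ 5.83 kΩ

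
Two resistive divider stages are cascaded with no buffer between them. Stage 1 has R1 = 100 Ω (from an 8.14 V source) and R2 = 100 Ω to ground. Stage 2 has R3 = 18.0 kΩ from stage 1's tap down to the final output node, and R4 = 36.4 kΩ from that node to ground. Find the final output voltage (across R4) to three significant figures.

V_out ≈ 2.72 V

Stage 2 presents R3+R4 = 54400 Ω as a load on stage 1's tap.
Stage 1's lower leg becomes R2‖(R3+R4) = 99.82 Ω, so V_mid = 8.14 × 99.82/199.8 = 4.066 V.
Stage 2 is itself unloaded: V_out = V_mid × R4/(R3+R4) = 4.066 × 36400/54400 = 2.72 V.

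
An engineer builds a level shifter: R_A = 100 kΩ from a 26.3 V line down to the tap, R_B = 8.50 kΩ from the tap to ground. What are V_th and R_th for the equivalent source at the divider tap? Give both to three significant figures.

V_th = 2.06 V, R_th = 7.83 kΩ

V_th is the open-circuit tap voltage: 26.3 × 8.50/(100 + 8.50) = 2.06 V.
With the supply zeroed, R_A and R_B appear in parallel from the tap: R_th = R_A‖R_B = (100 × 8.50)/108.5 = 7.83 kΩ.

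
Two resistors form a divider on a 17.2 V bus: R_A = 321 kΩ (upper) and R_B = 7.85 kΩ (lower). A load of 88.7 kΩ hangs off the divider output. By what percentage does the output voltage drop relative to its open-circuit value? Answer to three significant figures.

The divider's output (Thévenin) resistance is R_A‖R_B = 7.663 kΩ.
Fractional drop under load = R_th/(R_th + R_L) = 7.663 / (7.663 + 88.7) = 0.07952.
So the output falls by 7.95 %.

7.95 %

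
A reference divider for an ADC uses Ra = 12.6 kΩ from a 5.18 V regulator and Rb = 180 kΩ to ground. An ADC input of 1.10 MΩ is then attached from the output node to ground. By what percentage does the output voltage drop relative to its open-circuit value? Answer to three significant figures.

1.06 %

The divider's output (Thévenin) resistance is Ra‖Rb = 11.78 kΩ.
Fractional drop under load = R_th/(R_th + R_L) = 11.78 / (11.78 + 1100) = 0.01059.
So the output falls by 1.06 %.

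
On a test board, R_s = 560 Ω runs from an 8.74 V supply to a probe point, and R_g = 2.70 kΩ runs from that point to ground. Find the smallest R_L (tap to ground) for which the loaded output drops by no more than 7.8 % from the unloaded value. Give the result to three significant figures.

R_L(min) ≈ 5.48 kΩ

Output resistance R_th = R_s‖R_g = (560 × 2700)/3260 = 463.8 Ω.
The fractional drop is R_th/(R_th + R_L); requiring this ≤ 0.0780 gives R_L ≥ R_th(1/0.0780 − 1) = 463.8 × 11.82 = 5.48 kΩ.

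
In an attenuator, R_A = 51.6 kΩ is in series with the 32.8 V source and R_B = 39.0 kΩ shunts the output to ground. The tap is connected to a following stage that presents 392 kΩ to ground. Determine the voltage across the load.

The load sits in parallel with R_B: R_B‖R_L = (39.0 × 392) / (39.0 + 392) = 35.47 kΩ.
V_out = 32.8 × 35.47 / (51.6 + 35.47) = 32.8 × 35.47/87.07 = 13.4 V.

V_out ≈ 13.4 V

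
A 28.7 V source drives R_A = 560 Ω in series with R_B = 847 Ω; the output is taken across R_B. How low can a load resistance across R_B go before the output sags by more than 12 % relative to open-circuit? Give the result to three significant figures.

Output resistance R_th = R_A‖R_B = (560 × 847)/1407 = 337.1 Ω.
The fractional drop is R_th/(R_th + R_L); requiring this ≤ 0.120 gives R_L ≥ R_th(1/0.120 − 1) = 337.1 × 7.333 = 2.47 kΩ.

R_L(min) ≈ 2.47 kΩ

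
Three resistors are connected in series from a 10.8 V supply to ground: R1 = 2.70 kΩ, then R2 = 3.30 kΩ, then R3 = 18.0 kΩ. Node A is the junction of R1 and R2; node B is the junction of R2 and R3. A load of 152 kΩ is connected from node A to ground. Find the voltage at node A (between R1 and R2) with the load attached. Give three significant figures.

Below node A the series string R2+R3 = 21.30 kΩ sits in parallel with the 152 kΩ load: 18.68 kΩ.
V_A = 10.8 × 18.68/(2.70 + 18.68) = 9.44 V.

V ≈ 9.44 V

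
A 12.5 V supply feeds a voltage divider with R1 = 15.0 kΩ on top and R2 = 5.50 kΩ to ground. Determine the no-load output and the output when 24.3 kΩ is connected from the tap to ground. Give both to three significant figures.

Open-circuit: V = 12.5 × 5.50/(15.0 + 5.50) = 3.35 V.
With the load, R2 becomes R2‖R_L = 4.485 kΩ, so V = 12.5 × 4.485/19.48 = 2.88 V.

Unloaded: 3.35 V; loaded: 2.88 V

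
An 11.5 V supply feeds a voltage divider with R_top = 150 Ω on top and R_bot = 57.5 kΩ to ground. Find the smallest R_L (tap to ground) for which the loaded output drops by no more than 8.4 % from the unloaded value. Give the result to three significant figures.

R_L(min) ≈ 1.63 kΩ

Output resistance R_th = R_top‖R_bot = (150 × 57500)/57650 = 149.6 Ω.
The fractional drop is R_th/(R_th + R_L); requiring this ≤ 0.0840 gives R_L ≥ R_th(1/0.0840 − 1) = 149.6 × 10.90 = 1.63 kΩ.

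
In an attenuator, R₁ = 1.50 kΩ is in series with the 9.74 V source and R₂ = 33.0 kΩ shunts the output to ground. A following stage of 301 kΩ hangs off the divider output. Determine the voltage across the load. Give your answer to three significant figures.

V_out ≈ 9.27 V

The load sits in parallel with R₂: R₂‖R_L = (33.0 × 301) / (33.0 + 301) = 29.74 kΩ.
V_out = 9.74 × 29.74 / (1.50 + 29.74) = 9.74 × 29.74/31.24 = 9.27 V.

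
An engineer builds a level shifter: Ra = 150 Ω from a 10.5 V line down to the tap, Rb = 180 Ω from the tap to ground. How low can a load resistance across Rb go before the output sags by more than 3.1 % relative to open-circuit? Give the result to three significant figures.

R_L(min) ≈ 2.56 kΩ

Output resistance R_th = Ra‖Rb = (150 × 180)/330.0 = 81.82 Ω.
The fractional drop is R_th/(R_th + R_L); requiring this ≤ 0.0310 gives R_L ≥ R_th(1/0.0310 − 1) = 81.82 × 31.26 = 2.56 kΩ.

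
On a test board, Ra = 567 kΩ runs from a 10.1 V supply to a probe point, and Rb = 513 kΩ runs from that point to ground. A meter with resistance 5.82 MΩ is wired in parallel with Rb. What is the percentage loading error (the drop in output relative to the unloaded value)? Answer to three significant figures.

4.42 %

The divider's output (Thévenin) resistance is Ra‖Rb = 269.3 kΩ.
Fractional drop under load = R_th/(R_th + R_L) = 269.3 / (269.3 + 5820) = 0.04423.
So the output falls by 4.42 %.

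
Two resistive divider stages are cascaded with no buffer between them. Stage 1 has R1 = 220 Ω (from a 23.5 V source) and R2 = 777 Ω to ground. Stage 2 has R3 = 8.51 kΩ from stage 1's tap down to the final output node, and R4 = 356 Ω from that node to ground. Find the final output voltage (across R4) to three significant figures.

Stage 2 presents R3+R4 = 8866 Ω as a load on stage 1's tap.
Stage 1's lower leg becomes R2‖(R3+R4) = 714.4 Ω, so V_mid = 23.5 × 714.4/934.4 = 17.97 V.
Stage 2 is itself unloaded: V_out = V_mid × R4/(R3+R4) = 17.97 × 356/8866 = 0.721 V.

V_out ≈ 0.721 V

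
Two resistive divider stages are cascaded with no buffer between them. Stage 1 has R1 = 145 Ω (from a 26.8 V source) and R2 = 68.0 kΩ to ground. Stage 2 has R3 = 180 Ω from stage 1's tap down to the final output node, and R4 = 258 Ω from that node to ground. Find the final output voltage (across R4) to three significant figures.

V_out ≈ 11.8 V

Stage 2 presents R3+R4 = 438.0 Ω as a load on stage 1's tap.
Stage 1's lower leg becomes R2‖(R3+R4) = 435.2 Ω, so V_mid = 26.8 × 435.2/580.2 = 20.10 V.
Stage 2 is itself unloaded: V_out = V_mid × R4/(R3+R4) = 20.10 × 258/438.0 = 11.8 V.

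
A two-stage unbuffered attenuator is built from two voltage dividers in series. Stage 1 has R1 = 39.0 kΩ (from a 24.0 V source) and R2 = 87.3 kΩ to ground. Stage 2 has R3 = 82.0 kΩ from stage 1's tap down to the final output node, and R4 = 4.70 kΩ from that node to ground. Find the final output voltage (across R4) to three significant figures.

V_out ≈ 0.686 V

Stage 2 presents R3+R4 = 86.70 kΩ as a load on stage 1's tap.
Stage 1's lower leg becomes R2‖(R3+R4) = 43.50 kΩ, so V_mid = 24.0 × 43.50/82.50 = 12.65 V.
Stage 2 is itself unloaded: V_out = V_mid × R4/(R3+R4) = 12.65 × 4.70/86.70 = 0.686 V.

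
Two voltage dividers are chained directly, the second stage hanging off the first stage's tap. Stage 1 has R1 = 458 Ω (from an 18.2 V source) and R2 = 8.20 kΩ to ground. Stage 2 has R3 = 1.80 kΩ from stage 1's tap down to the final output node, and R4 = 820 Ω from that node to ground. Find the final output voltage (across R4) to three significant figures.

Stage 2 presents R3+R4 = 2620 Ω as a load on stage 1's tap.
Stage 1's lower leg becomes R2‖(R3+R4) = 1986 Ω, so V_mid = 18.2 × 1986/2444 = 14.79 V.
Stage 2 is itself unloaded: V_out = V_mid × R4/(R3+R4) = 14.79 × 820/2620 = 4.63 V.

V_out ≈ 4.63 V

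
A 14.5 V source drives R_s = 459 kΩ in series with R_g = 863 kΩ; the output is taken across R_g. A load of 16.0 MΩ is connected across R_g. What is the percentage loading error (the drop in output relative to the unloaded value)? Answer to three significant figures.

The divider's output (Thévenin) resistance is R_s‖R_g = 299.6 kΩ.
Fractional drop under load = R_th/(R_th + R_L) = 299.6 / (299.6 + 16000) = 0.01838.
So the output falls by 1.84 %.

1.84 %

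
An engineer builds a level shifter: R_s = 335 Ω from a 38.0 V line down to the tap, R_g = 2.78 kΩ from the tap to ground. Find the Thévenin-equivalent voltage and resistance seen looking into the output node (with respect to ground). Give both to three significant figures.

V_th is the open-circuit tap voltage: 38.0 × 2780/(335 + 2780) = 33.9 V.
With the supply zeroed, R_s and R_g appear in parallel from the tap: R_th = R_s‖R_g = (335 × 2780)/3115 = 299 Ω.

V_th = 33.9 V, R_th = 299 Ω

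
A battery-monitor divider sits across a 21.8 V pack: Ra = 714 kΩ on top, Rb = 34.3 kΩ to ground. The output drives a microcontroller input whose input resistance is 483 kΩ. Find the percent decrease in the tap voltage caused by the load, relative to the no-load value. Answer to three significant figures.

6.35 %

The divider's output (Thévenin) resistance is Ra‖Rb = 32.73 kΩ.
Fractional drop under load = R_th/(R_th + R_L) = 32.73 / (32.73 + 483) = 0.06346.
So the output falls by 6.35 %.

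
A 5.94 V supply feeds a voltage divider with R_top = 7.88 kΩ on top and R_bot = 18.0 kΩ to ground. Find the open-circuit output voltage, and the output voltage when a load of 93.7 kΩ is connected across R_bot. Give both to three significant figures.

Unloaded: 4.13 V; loaded: 3.90 V

Open-circuit: V = 5.94 × 18.0/(7.88 + 18.0) = 4.13 V.
With the load, R_bot becomes R_bot‖R_L = 15.10 kΩ, so V = 5.94 × 15.10/22.98 = 3.90 V.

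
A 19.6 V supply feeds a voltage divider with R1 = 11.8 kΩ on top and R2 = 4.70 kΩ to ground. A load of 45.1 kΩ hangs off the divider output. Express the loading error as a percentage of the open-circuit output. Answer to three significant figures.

The divider's output (Thévenin) resistance is R1‖R2 = 3.361 kΩ.
Fractional drop under load = R_th/(R_th + R_L) = 3.361 / (3.361 + 45.1) = 0.06936.
So the output falls by 6.94 %.

6.94 %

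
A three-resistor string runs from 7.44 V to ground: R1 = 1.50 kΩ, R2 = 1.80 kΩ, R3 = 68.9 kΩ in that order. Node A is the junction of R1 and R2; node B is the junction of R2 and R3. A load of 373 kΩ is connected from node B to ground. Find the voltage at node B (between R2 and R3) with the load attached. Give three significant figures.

V ≈ 7.04 V

At node B, R3 is in parallel with the load: R3‖R_L = 58.16 kΩ.
Below node A the resistance is R2 + (R3‖R_L) = 59.96 kΩ, so V_A = 7.44 × 59.96/61.46 = 7.258 V.
Then V_B = V_A × (R3‖R_L)/(R2 + R3‖R_L) = 7.258 × 58.16/59.96 = 7.04 V.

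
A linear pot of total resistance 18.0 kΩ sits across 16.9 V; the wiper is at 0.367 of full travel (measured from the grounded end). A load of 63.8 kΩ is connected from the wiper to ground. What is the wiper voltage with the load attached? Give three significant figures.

The wiper splits the pot into (1−α)R = 11.39 kΩ above and αR = 6.606 kΩ below.
Lower section ‖ load = 5.986 kΩ.
V_wiper = 16.9 × 5.986/(11.39 + 5.986) = 5.82 V.

V ≈ 5.82 V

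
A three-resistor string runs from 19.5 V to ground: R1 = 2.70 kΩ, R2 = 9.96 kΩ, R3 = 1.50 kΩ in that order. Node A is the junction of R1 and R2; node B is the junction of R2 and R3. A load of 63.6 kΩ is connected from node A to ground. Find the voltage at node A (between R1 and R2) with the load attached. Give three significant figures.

V ≈ 15.3 V

Below node A the series string R2+R3 = 11.46 kΩ sits in parallel with the 63.6 kΩ load: 9.710 kΩ.
V_A = 19.5 × 9.710/(2.70 + 9.710) = 15.3 V.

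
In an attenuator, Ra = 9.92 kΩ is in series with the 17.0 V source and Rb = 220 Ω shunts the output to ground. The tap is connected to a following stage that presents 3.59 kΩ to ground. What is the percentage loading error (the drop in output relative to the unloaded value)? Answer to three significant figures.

5.66 %

The divider's output (Thévenin) resistance is Ra‖Rb = 215.2 Ω.
Fractional drop under load = R_th/(R_th + R_L) = 215.2 / (215.2 + 3590) = 0.05656.
So the output falls by 5.66 %.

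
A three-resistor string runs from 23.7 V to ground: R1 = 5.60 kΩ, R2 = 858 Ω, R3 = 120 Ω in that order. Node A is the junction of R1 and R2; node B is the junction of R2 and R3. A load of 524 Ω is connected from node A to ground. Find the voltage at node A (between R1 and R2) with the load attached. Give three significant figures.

V ≈ 1.36 V

Below node A the series string R2+R3 = 978.0 Ω sits in parallel with the 524 Ω load: 341.2 Ω.
V_A = 23.7 × 341.2/(5600 + 341.2) = 1.36 V.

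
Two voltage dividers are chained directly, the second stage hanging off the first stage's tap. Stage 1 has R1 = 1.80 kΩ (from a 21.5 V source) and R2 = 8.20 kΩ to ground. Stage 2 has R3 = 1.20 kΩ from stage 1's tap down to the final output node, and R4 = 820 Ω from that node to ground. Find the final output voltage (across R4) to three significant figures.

Stage 2 presents R3+R4 = 2020 Ω as a load on stage 1's tap.
Stage 1's lower leg becomes R2‖(R3+R4) = 1621 Ω, so V_mid = 21.5 × 1621/3421 = 10.19 V.
Stage 2 is itself unloaded: V_out = V_mid × R4/(R3+R4) = 10.19 × 820/2020 = 4.14 V.

V_out ≈ 4.14 V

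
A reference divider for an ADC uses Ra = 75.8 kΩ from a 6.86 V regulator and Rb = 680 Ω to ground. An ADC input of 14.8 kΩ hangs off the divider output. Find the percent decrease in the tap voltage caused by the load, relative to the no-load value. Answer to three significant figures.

4.36 %

The divider's output (Thévenin) resistance is Ra‖Rb = 674.0 Ω.
Fractional drop under load = R_th/(R_th + R_L) = 674.0 / (674.0 + 14800) = 0.04355.
So the output falls by 4.36 %.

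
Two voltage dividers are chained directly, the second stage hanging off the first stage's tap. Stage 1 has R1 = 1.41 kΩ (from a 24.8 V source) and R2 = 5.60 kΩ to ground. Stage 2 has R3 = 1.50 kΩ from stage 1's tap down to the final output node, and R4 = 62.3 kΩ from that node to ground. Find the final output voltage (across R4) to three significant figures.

Stage 2 presents R3+R4 = 63.80 kΩ as a load on stage 1's tap.
Stage 1's lower leg becomes R2‖(R3+R4) = 5.148 kΩ, so V_mid = 24.8 × 5.148/6.558 = 19.47 V.
Stage 2 is itself unloaded: V_out = V_mid × R4/(R3+R4) = 19.47 × 62.3/63.80 = 19.0 V.

V_out ≈ 19.0 V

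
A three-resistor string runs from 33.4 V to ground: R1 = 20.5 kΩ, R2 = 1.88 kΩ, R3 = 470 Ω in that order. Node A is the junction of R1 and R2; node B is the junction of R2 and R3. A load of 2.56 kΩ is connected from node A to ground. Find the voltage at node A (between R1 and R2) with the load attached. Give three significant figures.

V ≈ 1.88 V

Below node A the series string R2+R3 = 2350 Ω sits in parallel with the 2560 Ω load: 1225 Ω.
V_A = 33.4 × 1225/(20500 + 1225) = 1.88 V.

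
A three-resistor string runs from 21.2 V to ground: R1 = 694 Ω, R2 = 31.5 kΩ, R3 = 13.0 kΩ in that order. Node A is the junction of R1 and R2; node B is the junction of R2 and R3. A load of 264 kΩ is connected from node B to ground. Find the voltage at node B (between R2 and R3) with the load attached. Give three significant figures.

V ≈ 5.89 V

At node B, R3 is in parallel with the load: R3‖R_L = 12390 Ω.
Below node A the resistance is R2 + (R3‖R_L) = 43890 Ω, so V_A = 21.2 × 43890/44580 = 20.87 V.
Then V_B = V_A × (R3‖R_L)/(R2 + R3‖R_L) = 20.87 × 12390/43890 = 5.89 V.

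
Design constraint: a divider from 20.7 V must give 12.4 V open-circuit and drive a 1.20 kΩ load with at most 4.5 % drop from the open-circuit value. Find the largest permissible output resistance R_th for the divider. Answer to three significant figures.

Loading drop = R_th/(R_th + R_L) ≤ 0.0450, so R_th ≤ R_L · ε/(1−ε) = 1.20 kΩ × 0.0450/0.9550 = 56.5 Ω.

R_th ≤ 56.5 Ω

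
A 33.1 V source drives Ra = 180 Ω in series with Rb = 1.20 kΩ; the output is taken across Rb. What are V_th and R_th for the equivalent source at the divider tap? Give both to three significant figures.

V_th is the open-circuit tap voltage: 33.1 × 1200/(180 + 1200) = 28.8 V.
With the supply zeroed, Ra and Rb appear in parallel from the tap: R_th = Ra‖Rb = (180 × 1200)/1380 = 157 Ω.

V_th = 28.8 V, R_th = 157 Ω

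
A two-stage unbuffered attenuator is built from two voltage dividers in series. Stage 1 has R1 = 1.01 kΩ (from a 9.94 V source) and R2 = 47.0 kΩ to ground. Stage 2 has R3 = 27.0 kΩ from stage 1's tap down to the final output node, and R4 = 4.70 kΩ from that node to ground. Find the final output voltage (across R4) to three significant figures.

V_out ≈ 1.40 V

Stage 2 presents R3+R4 = 31.70 kΩ as a load on stage 1's tap.
Stage 1's lower leg becomes R2‖(R3+R4) = 18.93 kΩ, so V_mid = 9.94 × 18.93/19.94 = 9.437 V.
Stage 2 is itself unloaded: V_out = V_mid × R4/(R3+R4) = 9.437 × 4.70/31.70 = 1.40 V.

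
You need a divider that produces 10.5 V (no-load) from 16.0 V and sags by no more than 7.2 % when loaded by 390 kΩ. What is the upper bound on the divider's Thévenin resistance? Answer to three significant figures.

R_th ≤ 30.3 kΩ

Loading drop = R_th/(R_th + R_L) ≤ 0.0720, so R_th ≤ R_L · ε/(1−ε) = 390 kΩ × 0.0720/0.9280 = 30.3 kΩ.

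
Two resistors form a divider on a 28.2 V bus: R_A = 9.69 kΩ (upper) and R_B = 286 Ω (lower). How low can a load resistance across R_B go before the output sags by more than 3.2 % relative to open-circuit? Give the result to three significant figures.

Output resistance R_th = R_A‖R_B = (9690 × 286)/9976 = 277.8 Ω.
The fractional drop is R_th/(R_th + R_L); requiring this ≤ 0.0320 gives R_L ≥ R_th(1/0.0320 − 1) = 277.8 × 30.25 = 8.40 kΩ.

R_L(min) ≈ 8.40 kΩ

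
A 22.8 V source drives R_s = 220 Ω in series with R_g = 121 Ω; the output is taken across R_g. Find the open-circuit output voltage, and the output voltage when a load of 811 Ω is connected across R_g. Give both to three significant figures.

Open-circuit: V = 22.8 × 121/(220 + 121) = 8.09 V.
With the load, R_g becomes R_g‖R_L = 105.3 Ω, so V = 22.8 × 105.3/325.3 = 7.38 V.

Unloaded: 8.09 V; loaded: 7.38 V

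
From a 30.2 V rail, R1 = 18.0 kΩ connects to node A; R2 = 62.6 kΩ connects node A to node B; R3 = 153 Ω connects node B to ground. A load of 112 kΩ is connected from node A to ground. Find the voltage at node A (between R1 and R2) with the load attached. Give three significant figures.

V ≈ 20.9 V

Below node A the series string R2+R3 = 62750 Ω sits in parallel with the 112000 Ω load: 40220 Ω.
V_A = 30.2 × 40220/(18000 + 40220) = 20.9 V.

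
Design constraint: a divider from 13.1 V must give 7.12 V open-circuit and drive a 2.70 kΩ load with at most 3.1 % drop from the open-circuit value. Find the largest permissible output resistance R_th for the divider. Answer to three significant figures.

R_th ≤ 86.4 Ω

Loading drop = R_th/(R_th + R_L) ≤ 0.0310, so R_th ≤ R_L · ε/(1−ε) = 2.70 kΩ × 0.0310/0.9690 = 86.4 Ω.
(Any R1, R2 with R2/(R1+R2) = 0.544 and R1‖R2 ≤ 86.4 Ω will meet the spec.)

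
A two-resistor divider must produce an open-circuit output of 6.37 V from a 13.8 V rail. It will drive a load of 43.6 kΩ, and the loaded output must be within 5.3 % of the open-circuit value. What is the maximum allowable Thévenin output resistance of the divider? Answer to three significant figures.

R_th ≤ 2.44 kΩ

Loading drop = R_th/(R_th + R_L) ≤ 0.0530, so R_th ≤ R_L · ε/(1−ε) = 43.6 kΩ × 0.0530/0.9470 = 2.44 kΩ.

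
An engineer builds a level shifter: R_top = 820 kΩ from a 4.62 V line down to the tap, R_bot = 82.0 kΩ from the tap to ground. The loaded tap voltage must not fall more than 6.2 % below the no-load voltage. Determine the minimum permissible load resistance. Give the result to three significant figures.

Output resistance R_th = R_top‖R_bot = (820 × 82.0)/902.0 = 74.55 kΩ.
The fractional drop is R_th/(R_th + R_L); requiring this ≤ 0.0620 gives R_L ≥ R_th(1/0.0620 − 1) = 74.55 × 15.13 = 1.13 MΩ.

R_L(min) ≈ 1.13 MΩ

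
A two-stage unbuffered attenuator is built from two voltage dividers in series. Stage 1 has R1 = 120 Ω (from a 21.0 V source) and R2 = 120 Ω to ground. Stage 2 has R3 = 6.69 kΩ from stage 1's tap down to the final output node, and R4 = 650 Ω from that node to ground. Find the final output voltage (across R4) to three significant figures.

Stage 2 presents R3+R4 = 7340 Ω as a load on stage 1's tap.
Stage 1's lower leg becomes R2‖(R3+R4) = 118.1 Ω, so V_mid = 21.0 × 118.1/238.1 = 10.41 V.
Stage 2 is itself unloaded: V_out = V_mid × R4/(R3+R4) = 10.41 × 650/7340 = 0.922 V.

V_out ≈ 0.922 V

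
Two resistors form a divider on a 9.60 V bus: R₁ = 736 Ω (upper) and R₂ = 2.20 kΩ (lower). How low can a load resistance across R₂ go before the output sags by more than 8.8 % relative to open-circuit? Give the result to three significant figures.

Output resistance R_th = R₁‖R₂ = (736 × 2200)/2936 = 551.5 Ω.
The fractional drop is R_th/(R_th + R_L); requiring this ≤ 0.0880 gives R_L ≥ R_th(1/0.0880 − 1) = 551.5 × 10.36 = 5.72 kΩ.

R_L(min) ≈ 5.72 kΩ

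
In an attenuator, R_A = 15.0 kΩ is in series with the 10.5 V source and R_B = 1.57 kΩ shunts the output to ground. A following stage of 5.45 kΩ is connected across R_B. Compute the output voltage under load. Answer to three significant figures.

V_out ≈ 0.789 V

The load sits in parallel with R_B: R_B‖R_L = (1.57 × 5.45) / (1.57 + 5.45) = 1.219 kΩ.
V_out = 10.5 × 1.219 / (15.0 + 1.219) = 10.5 × 1.219/16.22 = 0.789 V.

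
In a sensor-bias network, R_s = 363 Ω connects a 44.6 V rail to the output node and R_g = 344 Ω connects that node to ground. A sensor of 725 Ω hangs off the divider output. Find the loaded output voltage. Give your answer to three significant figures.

The load sits in parallel with R_g: R_g‖R_L = (344 × 725) / (344 + 725) = 233.3 Ω.
V_out = 44.6 × 233.3 / (363 + 233.3) = 44.6 × 233.3/596.3 = 17.4 V.

V_out ≈ 17.4 V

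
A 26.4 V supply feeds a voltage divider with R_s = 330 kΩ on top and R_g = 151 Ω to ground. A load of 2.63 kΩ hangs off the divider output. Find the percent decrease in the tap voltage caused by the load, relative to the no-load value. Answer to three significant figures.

The divider's output (Thévenin) resistance is R_s‖R_g = 150.9 Ω.
Fractional drop under load = R_th/(R_th + R_L) = 150.9 / (150.9 + 2630) = 0.05427.
So the output falls by 5.43 %.

5.43 %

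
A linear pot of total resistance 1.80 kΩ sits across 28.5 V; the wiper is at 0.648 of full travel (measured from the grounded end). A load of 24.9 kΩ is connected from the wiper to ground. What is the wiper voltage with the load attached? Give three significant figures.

The wiper splits the pot into (1−α)R = 633.6 Ω above and αR = 1166 Ω below.
Lower section ‖ load = 1114 Ω.
V_wiper = 28.5 × 1114/(633.6 + 1114) = 18.2 V.

V ≈ 18.2 V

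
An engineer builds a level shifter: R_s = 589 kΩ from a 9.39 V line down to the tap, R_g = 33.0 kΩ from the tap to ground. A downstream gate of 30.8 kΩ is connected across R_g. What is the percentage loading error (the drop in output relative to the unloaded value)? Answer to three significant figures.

The divider's output (Thévenin) resistance is R_s‖R_g = 31.25 kΩ.
Fractional drop under load = R_th/(R_th + R_L) = 31.25 / (31.25 + 30.8) = 0.5036.
So the output falls by 50.4 %.

50.4 %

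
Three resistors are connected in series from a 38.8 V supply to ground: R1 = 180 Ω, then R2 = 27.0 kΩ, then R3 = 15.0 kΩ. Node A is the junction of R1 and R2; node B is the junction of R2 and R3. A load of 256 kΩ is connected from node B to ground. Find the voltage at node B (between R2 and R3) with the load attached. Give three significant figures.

At node B, R3 is in parallel with the load: R3‖R_L = 14170 Ω.
Below node A the resistance is R2 + (R3‖R_L) = 41170 Ω, so V_A = 38.8 × 41170/41350 = 38.63 V.
Then V_B = V_A × (R3‖R_L)/(R2 + R3‖R_L) = 38.63 × 14170/41170 = 13.3 V.

V ≈ 13.3 V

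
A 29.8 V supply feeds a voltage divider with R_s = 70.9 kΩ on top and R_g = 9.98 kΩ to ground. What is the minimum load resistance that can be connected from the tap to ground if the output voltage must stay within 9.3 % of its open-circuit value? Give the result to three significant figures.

R_L(min) ≈ 85.3 kΩ

Output resistance R_th = R_s‖R_g = (70.9 × 9.98)/80.88 = 8.749 kΩ.
The fractional drop is R_th/(R_th + R_L); requiring this ≤ 0.0930 gives R_L ≥ R_th(1/0.0930 − 1) = 8.749 × 9.753 = 85.3 kΩ.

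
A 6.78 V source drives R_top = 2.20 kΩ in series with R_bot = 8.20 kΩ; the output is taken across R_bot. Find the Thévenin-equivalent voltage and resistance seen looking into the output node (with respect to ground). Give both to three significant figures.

V_th is the open-circuit tap voltage: 6.78 × 8.20/(2.20 + 8.20) = 5.35 V.
With the supply zeroed, R_top and R_bot appear in parallel from the tap: R_th = R_top‖R_bot = (2.20 × 8.20)/10.40 = 1.73 kΩ.

V_th = 5.35 V, R_th = 1.73 kΩ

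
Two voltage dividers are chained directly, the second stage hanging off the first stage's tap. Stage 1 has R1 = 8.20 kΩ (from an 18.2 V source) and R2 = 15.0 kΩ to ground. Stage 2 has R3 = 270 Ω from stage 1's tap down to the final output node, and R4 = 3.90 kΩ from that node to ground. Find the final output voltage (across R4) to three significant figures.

Stage 2 presents R3+R4 = 4170 Ω as a load on stage 1's tap.
Stage 1's lower leg becomes R2‖(R3+R4) = 3263 Ω, so V_mid = 18.2 × 3263/11460 = 5.181 V.
Stage 2 is itself unloaded: V_out = V_mid × R4/(R3+R4) = 5.181 × 3900/4170 = 4.85 V.

V_out ≈ 4.85 V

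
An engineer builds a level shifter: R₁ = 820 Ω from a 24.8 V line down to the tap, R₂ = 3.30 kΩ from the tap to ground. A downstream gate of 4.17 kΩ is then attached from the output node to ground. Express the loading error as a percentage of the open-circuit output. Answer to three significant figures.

13.6 %

Unloaded V = 24.8 × 3300/4120 = 19.864 V.
Loaded: R₂‖R_L = 1842 Ω, giving V = 24.8 × 1842/2662 = 17.161 V.
Drop = (19.864 − 17.161) / 19.864 = 13.6 %.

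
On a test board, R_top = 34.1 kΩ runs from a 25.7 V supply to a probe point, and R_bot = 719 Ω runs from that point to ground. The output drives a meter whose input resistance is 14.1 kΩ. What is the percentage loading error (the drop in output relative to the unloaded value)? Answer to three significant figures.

4.76 %

The divider's output (Thévenin) resistance is R_top‖R_bot = 704.2 Ω.
Fractional drop under load = R_th/(R_th + R_L) = 704.2 / (704.2 + 14100) = 0.04756.
So the output falls by 4.76 %.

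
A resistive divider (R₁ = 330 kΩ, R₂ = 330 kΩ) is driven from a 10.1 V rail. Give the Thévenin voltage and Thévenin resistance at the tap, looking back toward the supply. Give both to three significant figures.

V_th is the open-circuit tap voltage: 10.1 × 330/(330 + 330) = 5.05 V.
With the supply zeroed, R₁ and R₂ appear in parallel from the tap: R_th = R₁‖R₂ = (330 × 330)/660.0 = 165 kΩ.

V_th = 5.05 V, R_th = 165 kΩ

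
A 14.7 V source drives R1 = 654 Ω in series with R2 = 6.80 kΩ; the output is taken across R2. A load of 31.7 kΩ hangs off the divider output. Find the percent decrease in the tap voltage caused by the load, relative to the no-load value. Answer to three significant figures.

1.85 %

The divider's output (Thévenin) resistance is R1‖R2 = 596.6 Ω.
Fractional drop under load = R_th/(R_th + R_L) = 596.6 / (596.6 + 31700) = 0.01847.
So the output falls by 1.85 %.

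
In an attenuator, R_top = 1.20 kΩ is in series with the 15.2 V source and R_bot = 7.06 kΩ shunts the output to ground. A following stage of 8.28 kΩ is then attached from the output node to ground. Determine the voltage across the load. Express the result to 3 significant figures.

V_out ≈ 11.6 V

The load sits in parallel with R_bot: R_bot‖R_L = (7.06 × 8.28) / (7.06 + 8.28) = 3.811 kΩ.
V_out = 15.2 × 3.811 / (1.20 + 3.811) = 15.2 × 3.811/5.011 = 11.6 V.
(Unloaded it would have been 13.0 V.)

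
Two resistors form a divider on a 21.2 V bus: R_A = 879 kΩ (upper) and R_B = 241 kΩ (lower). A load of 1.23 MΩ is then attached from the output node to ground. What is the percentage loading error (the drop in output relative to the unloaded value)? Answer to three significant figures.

Unloaded V = 21.2 × 241/1120 = 4.5618 V.
Loaded: R_B‖R_L = 201.5 kΩ, giving V = 21.2 × 201.5/1081 = 3.9538 V.
Drop = (4.5618 − 3.9538) / 4.5618 = 13.3 %.

13.3 %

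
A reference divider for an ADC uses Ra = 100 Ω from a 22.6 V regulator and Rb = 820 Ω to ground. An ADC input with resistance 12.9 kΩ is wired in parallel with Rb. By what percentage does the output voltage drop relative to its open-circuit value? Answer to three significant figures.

0.686 %

The divider's output (Thévenin) resistance is Ra‖Rb = 89.13 Ω.
Fractional drop under load = R_th/(R_th + R_L) = 89.13 / (89.13 + 12900) = 0.006862.
So the output falls by 0.686 %.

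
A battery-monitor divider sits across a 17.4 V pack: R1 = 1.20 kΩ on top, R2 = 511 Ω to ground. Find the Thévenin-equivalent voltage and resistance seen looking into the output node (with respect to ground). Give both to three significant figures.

V_th = 5.20 V, R_th = 358 Ω

V_th is the open-circuit tap voltage: 17.4 × 511/(1200 + 511) = 5.20 V.
With the supply zeroed, R1 and R2 appear in parallel from the tap: R_th = R1‖R2 = (1200 × 511)/1711 = 358 Ω.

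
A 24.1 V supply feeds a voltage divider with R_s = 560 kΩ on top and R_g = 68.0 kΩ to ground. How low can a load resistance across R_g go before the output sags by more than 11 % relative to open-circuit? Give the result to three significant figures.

Output resistance R_th = R_s‖R_g = (560 × 68.0)/628.0 = 60.64 kΩ.
The fractional drop is R_th/(R_th + R_L); requiring this ≤ 0.110 gives R_L ≥ R_th(1/0.110 − 1) = 60.64 × 8.091 = 491 kΩ.

R_L(min) ≈ 491 kΩ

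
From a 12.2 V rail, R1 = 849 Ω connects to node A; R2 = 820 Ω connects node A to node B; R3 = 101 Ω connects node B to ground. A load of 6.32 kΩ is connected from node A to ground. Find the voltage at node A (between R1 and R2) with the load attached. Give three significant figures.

Below node A the series string R2+R3 = 921.0 Ω sits in parallel with the 6320 Ω load: 803.9 Ω.
V_A = 12.2 × 803.9/(849 + 803.9) = 5.93 V.

V ≈ 5.93 V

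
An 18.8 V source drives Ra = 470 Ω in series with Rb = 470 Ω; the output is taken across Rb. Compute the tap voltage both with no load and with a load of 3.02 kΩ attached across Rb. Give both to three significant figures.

Unloaded: 9.40 V; loaded: 8.72 V

Open-circuit: V = 18.8 × 470/(470 + 470) = 9.40 V.
With the load, Rb becomes Rb‖R_L = 406.7 Ω, so V = 18.8 × 406.7/876.7 = 8.72 V.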